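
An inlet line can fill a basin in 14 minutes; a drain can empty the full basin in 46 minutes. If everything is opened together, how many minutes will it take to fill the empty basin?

161/8 minutes

Net rate = 1/14 − 1/46 = (23 − 7)/322 = 16/322 = 8/161 per minute.
Filling time = 1 ÷ (8/161) = 161/8 minutes.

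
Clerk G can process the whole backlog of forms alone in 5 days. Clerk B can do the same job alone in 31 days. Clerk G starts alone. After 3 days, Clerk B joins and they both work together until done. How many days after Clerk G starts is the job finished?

In the first 3 days Clerk G alone does 3/5 of the job, leaving 2/5.
Once everyone is working, combined rate: 1/5 + 1/31 = (31 + 5)/155 = 36/155 per day.
Remaining 2/5 at 36/155 per day takes 31/18 days.
Total from the start = 3 + 31/18 = 85/18 days.

85/18 days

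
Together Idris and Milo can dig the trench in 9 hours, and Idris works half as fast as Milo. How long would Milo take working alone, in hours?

Let Milo's rate be r; then Idris's rate is (1/2)r, so together (1/2 + 1)r = (3/2)r = 1/9.
Thus r = 2/27 per hour.
Milo alone: 27/2 hours; Idris alone: 27 hours.

27/2 hours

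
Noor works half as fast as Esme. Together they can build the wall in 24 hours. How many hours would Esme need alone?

36 hours

Let Esme's rate be r; then Noor's rate is (1/2)r, so together (1/2 + 1)r = (3/2)r = 1/24.
Thus r = 1/36 per hour.
Esme alone: 36 hours; Noor alone: 72 hours.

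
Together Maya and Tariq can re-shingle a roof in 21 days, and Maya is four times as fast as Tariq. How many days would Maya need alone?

Let Tariq's rate be r; then Maya's rate is 4r, so together (4 + 1)r = 5r = 1/21.
Thus r = 1/105 per day.
Tariq alone: 105 days; Maya alone: 105/4 days.

105/4 days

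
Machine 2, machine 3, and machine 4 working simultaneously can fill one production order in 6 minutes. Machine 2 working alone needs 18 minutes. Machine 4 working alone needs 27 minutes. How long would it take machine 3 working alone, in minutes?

Combined rate is 1/6 per minute.
Known contribution: 1/18 + 1/27 = (3 + 2)/54 = 5/54 per minute.
So machine 3's rate is 1/6 − 5/54 = 2/27, meaning 27/2 minutes alone.

27/2 minutes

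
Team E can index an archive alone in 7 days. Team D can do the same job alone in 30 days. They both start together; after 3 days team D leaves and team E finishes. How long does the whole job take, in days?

In the first 3 days the combined rate is 37/210, so 37/70 of the job is done, leaving 33/70.
After team D leaves the rate is 1/7 per day; the remaining 33/70 takes 33/10 days.
Total = 3 + 33/10 = 63/10 days.

63/10 days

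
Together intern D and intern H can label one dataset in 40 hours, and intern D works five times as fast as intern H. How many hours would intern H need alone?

240 hours

Let intern H's rate be r; then intern D's rate is 5r, so together (5 + 1)r = 6r = 1/40.
Thus r = 1/240 per hour.
Intern H alone: 240 hours; intern D alone: 48 hours.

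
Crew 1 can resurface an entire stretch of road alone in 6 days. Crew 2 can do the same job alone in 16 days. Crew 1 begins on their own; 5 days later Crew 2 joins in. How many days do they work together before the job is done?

8/11 days

In the first 5 days Crew 1 alone does 5/6 of the job, leaving 1/6.
Once everyone is working, combined rate: 1/6 + 1/16 = (8 + 3)/48 = 11/48 per day.
Remaining 1/6 at 11/48 per day takes 8/11 days.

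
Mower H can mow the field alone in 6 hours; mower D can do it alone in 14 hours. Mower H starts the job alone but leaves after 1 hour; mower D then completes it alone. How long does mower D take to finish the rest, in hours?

35/3 hours

In 1 hour mower H does 1/6 of the job, leaving 5/6.
Mower D works at 1/14 per hour, so finishing takes 5/6 ÷ 1/14 = 35/3 hours.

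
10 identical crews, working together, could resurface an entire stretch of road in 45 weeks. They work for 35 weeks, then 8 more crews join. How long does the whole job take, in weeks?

One crew does 1/450 of the job per week.
After 35 weeks with 10 crews, 7/9 is done (2/9 left).
With 18 crews the rate is 18/450 = 1/25, so the rest takes 2/9 ÷ 1/25 = 50/9 weeks.
Total = 35 + 50/9 = 365/9 weeks.

365/9 weeks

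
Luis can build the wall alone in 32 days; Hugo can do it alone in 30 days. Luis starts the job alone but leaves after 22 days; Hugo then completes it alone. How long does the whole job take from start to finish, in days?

251/8 days

In 22 days Luis does 22/32 = 11/16 of the job, leaving 5/16.
Hugo works at 1/30 per day, so finishing takes 5/16 ÷ 1/30 = 75/8 days.
Total time = 22 + 75/8 = 251/8 days.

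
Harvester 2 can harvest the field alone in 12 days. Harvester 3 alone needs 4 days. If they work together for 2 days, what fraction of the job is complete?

2/3

Combined rate: 1/12 + 1/4 = (1 + 3)/12 = 4/12 = 1/3 per day.
In 2 days they complete 2·1/3 = 2/3 of the job.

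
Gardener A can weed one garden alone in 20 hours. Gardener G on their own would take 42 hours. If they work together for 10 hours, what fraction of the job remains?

Combined rate: 1/20 + 1/42 = (21 + 10)/420 = 31/420 per hour.
In 10 hours they complete 10·31/420 = 31/42 of the job.
So 11/42 remains.

11/42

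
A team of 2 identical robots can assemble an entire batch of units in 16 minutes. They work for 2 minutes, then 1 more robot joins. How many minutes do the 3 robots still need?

One robot does 1/32 of the job per minute.
After 2 minutes with 2 robots, 1/8 is done (7/8 left).
With 3 robots the rate is 3/32, so the rest takes 7/8 ÷ 3/32 = 28/3 minutes.

28/3 minutes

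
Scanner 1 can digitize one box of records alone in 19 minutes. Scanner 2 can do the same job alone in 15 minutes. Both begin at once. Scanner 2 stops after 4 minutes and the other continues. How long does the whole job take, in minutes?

209/15 minutes

In the first 4 minutes the combined rate is 34/285, so 136/285 of the job is done, leaving 149/285.
After scanner 2 leaves the rate is 1/19 per minute; the remaining 149/285 takes 149/15 minutes.
Total = 4 + 149/15 = 209/15 minutes.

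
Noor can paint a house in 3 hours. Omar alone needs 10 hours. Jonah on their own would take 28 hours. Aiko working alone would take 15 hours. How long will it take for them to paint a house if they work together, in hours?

28/15 hours

Combined rate: 1/3 + 1/10 + 1/28 + 1/15 = (140 + 42 + 15 + 28)/420 = 225/420 = 15/28 per hour.
Time = 1 ÷ (15/28) = 28/15 hours.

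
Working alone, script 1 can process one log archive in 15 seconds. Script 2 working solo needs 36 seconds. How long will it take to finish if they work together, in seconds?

180/17 seconds

Combined rate: 1/15 + 1/36 = (12 + 5)/180 = 17/180 per second.
Time = 1 ÷ (17/180) = 180/17 seconds.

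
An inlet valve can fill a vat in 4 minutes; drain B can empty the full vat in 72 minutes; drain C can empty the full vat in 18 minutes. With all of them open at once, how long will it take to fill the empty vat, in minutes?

72/13 minutes

Net rate = 1/4 − 1/72 − 1/18 = (18 − 1 − 4)/72 = 13/72 per minute.
Filling time = 1 ÷ (13/72) = 72/13 minutes.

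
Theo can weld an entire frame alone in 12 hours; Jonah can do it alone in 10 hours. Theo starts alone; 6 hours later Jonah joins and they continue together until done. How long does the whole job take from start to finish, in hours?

In 6 hours Theo does 6/12 = 1/2 of the job, leaving 1/2.
Theo and Jonah together work at 11/60 per hour, so finishing takes 1/2 ÷ 11/60 = 30/11 hours.
Total time = 6 + 30/11 = 96/11 hours.

96/11 hours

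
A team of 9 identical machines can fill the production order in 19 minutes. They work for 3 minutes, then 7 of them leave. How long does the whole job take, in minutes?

One machine does 1/171 of the job per minute.
After 3 minutes with 9 machines, 3/19 is done (16/19 left).
With 2 machines the rate is 2/171, so the rest takes 16/19 ÷ 2/171 = 72 minutes.
Total = 3 + 72 = 75 minutes.

75 minutes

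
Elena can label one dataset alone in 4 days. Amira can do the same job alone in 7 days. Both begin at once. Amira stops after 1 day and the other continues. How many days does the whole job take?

In the first 1 day the combined rate is 11/28, so 11/28 of the job is done, leaving 17/28.
After Amira leaves the rate is 1/4 per day; the remaining 17/28 takes 17/7 days.
Total = 1 + 17/7 = 24/7 days.

24/7 days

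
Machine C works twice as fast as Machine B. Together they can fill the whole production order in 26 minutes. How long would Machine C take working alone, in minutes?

39 minutes

Let Machine B's rate be r; then Machine C's rate is 2r, so together (2 + 1)r = 3r = 1/26.
Thus r = 1/78 per minute.
Machine B alone: 78 minutes; Machine C alone: 39 minutes.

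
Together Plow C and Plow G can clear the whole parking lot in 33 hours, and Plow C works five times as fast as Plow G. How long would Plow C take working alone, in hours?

Let Plow G's rate be r; then Plow C's rate is 5r, so together (5 + 1)r = 6r = 1/33.
Thus r = 1/198 per hour.
Plow G alone: 198 hours; Plow C alone: 198/5 hours.

198/5 hours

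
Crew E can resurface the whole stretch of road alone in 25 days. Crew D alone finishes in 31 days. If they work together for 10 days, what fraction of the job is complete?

Combined rate: 1/25 + 1/31 = (31 + 25)/775 = 56/775 per day.
In 10 days they complete 10·56/775 = 112/155 of the job.

112/155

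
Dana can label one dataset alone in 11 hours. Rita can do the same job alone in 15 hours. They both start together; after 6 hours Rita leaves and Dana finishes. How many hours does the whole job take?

33/5 hours

In the first 6 hours the combined rate is 26/165, so 52/55 of the job is done, leaving 3/55.
After Rita leaves the rate is 1/11 per hour; the remaining 3/55 takes 3/5 hours.
Total = 6 + 3/5 = 33/5 hours.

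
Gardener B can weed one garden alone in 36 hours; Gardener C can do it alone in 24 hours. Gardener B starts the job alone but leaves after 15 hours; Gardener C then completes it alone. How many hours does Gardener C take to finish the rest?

In 15 hours Gardener B does 15/36 = 5/12 of the job, leaving 7/12.
Gardener C works at 1/24 per hour, so finishing takes 7/12 ÷ 1/24 = 14 hours.

14 hours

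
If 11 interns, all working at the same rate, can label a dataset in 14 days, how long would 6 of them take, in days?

77/3 days

Total work is 11·14 = 154 intern-days.
With 6 interns: 154/6 = 77/3 days.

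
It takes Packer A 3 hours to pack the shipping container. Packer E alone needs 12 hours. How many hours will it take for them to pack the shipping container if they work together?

Combined rate: 1/3 + 1/12 = (4 + 1)/12 = 5/12 per hour.
Time = 1 ÷ (5/12) = 12/5 hours.

12/5 hours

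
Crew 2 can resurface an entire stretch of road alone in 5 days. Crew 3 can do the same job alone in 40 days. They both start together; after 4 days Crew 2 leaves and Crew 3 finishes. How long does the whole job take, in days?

8 days

In the first 4 days the combined rate is 9/40, so 9/10 of the job is done, leaving 1/10.
After Crew 2 leaves the rate is 1/40 per day; the remaining 1/10 takes 4 days.
Total = 4 + 4 = 8 days.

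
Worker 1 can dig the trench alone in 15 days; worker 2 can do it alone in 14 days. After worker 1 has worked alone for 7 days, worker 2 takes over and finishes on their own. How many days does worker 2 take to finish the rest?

112/15 days

In 7 days worker 1 does 7/15 of the job, leaving 8/15.
Worker 2 works at 1/14 per day, so finishing takes 8/15 ÷ 1/14 = 112/15 days.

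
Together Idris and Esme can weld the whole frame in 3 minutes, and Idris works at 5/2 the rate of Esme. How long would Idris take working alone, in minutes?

21/5 minutes

Let Esme's rate be r; then Idris's rate is (5/2)r, so together (5/2 + 1)r = (7/2)r = 1/3.
Thus r = 2/21 per minute.
Esme alone: 21/2 minutes; Idris alone: 21/5 minutes.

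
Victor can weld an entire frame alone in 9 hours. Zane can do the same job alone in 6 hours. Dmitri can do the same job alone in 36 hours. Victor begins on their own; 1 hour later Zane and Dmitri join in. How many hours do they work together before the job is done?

32/11 hours

In the first 1 hour Victor alone does 1/9 of the job, leaving 8/9.
Once everyone is working, combined rate: 1/9 + 1/6 + 1/36 = (4 + 6 + 1)/36 = 11/36 per hour.
Remaining 8/9 at 11/36 per hour takes 32/11 hours.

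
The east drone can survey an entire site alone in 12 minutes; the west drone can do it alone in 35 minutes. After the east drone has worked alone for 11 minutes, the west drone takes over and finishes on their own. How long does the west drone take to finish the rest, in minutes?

In 11 minutes the east drone does 11/12 of the job, leaving 1/12.
The west drone works at 1/35 per minute, so finishing takes 1/12 ÷ 1/35 = 35/12 minutes.

35/12 minutes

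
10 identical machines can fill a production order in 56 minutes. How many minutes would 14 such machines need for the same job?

Total work is 10·56 = 560 machine-minutes.
With 14 machines: 560/14 = 40 minutes.

40 minutes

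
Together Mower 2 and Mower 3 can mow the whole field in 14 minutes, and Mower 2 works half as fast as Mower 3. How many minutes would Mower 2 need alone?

42 minutes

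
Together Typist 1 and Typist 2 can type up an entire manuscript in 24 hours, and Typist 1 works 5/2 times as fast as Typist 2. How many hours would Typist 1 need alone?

168/5 hours

Let Typist 2's rate be r; then Typist 1's rate is (5/2)r, so together (5/2 + 1)r = (7/2)r = 1/24.
Thus r = 1/84 per hour.
Typist 2 alone: 84 hours; Typist 1 alone: 168/5 hours.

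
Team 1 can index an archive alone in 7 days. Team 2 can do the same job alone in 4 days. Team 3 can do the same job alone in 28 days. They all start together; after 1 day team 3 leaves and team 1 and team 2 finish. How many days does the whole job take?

27/11 days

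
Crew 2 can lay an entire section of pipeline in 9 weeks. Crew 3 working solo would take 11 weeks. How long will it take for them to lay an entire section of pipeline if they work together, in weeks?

Combined rate: 1/9 + 1/11 = (11 + 9)/99 = 20/99 per week.
Time = 1 ÷ (20/99) = 99/20 weeks.

99/20 weeks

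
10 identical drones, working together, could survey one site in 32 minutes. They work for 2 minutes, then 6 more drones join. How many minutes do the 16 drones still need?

75/4 minutes

One drone does 1/320 of the job per minute.
After 2 minutes with 10 drones, 1/16 is done (15/16 left).
With 16 drones the rate is 16/320 = 1/20, so the rest takes 15/16 ÷ 1/20 = 75/4 minutes.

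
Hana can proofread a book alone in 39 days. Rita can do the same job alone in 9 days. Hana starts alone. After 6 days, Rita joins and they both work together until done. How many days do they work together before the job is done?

99/16 days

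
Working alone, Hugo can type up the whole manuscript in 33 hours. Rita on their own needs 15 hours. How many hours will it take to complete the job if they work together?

165/16 hours

Combined rate: 1/33 + 1/15 = (5 + 11)/165 = 16/165 per hour.
Time = 1 ÷ (16/165) = 165/16 hours.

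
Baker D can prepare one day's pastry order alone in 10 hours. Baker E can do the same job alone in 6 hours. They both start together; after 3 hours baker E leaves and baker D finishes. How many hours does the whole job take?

5 hours

In the first 3 hours the combined rate is 4/15, so 4/5 of the job is done, leaving 1/5.
After baker E leaves the rate is 1/10 per hour; the remaining 1/5 takes 2 hours.
Total = 3 + 2 = 5 hours.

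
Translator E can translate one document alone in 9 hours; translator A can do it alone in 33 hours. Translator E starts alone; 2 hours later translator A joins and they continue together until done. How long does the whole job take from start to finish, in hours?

In 2 hours translator E does 2/9 of the job, leaving 7/9.
Translator E and translator A together work at 14/99 per hour, so finishing takes 7/9 ÷ 14/99 = 11/2 hours.
Total time = 2 + 11/2 = 15/2 hours.

15/2 hours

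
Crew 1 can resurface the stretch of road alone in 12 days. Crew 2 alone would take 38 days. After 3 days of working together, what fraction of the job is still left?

51/76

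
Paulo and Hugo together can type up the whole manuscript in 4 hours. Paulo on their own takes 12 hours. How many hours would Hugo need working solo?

6 hours

Combined rate is 1/4 per hour.
Known contribution: 1/12 per hour.
So Hugo's rate is 1/4 − 1/12 = 1/6, meaning 6 hours alone.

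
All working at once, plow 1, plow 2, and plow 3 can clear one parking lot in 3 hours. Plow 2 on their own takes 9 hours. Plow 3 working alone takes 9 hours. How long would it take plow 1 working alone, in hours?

9 hours

Combined rate is 1/3 per hour.
Known contribution: 1/9 + 1/9 = (1 + 1)/9 = 2/9 per hour.
So plow 1's rate is 1/3 − 2/9 = 1/9, meaning 9 hours alone.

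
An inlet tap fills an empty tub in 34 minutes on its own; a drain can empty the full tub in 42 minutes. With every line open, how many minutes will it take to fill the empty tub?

Net rate = 1/34 − 1/42 = (21 − 17)/714 = 4/714 = 2/357 per minute.
Filling time = 1 ÷ (2/357) = 357/2 minutes.

357/2 minutes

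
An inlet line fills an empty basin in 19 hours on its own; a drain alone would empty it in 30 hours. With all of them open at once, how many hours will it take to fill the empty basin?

Net rate = 1/19 − 1/30 = (30 − 19)/570 = 11/570 per hour.
Filling time = 1 ÷ (11/570) = 570/11 hours.

570/11 hours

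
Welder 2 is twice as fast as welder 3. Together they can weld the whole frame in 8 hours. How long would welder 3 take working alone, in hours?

24 hours

Let welder 3's rate be r; then welder 2's rate is 2r, so together (2 + 1)r = 3r = 1/8.
Thus r = 1/24 per hour.
Welder 3 alone: 24 hours; welder 2 alone: 12 hours.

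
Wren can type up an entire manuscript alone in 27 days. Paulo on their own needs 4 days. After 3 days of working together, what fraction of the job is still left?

5/36

Combined rate: 1/27 + 1/4 = (4 + 27)/108 = 31/108 per day.
In 3 days they complete 3·31/108 = 31/36 of the job.
So 5/36 remains.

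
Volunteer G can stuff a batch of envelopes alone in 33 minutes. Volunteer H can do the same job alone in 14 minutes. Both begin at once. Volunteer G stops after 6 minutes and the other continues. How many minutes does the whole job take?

126/11 minutes

In the first 6 minutes the combined rate is 47/462, so 47/77 of the job is done, leaving 30/77.
After Volunteer G leaves the rate is 1/14 per minute; the remaining 30/77 takes 60/11 minutes.
Total = 6 + 60/11 = 126/11 minutes.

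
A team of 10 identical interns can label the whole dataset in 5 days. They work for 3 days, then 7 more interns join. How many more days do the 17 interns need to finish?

One intern does 1/50 of the job per day.
After 3 days with 10 interns, 3/5 is done (2/5 left).
With 17 interns the rate is 17/50, so the rest takes 2/5 ÷ 17/50 = 20/17 days.

20/17 days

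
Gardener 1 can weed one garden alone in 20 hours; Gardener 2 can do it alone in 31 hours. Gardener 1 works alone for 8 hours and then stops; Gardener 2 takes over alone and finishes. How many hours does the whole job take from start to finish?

In 8 hours Gardener 1 does 8/20 = 2/5 of the job, leaving 3/5.
Gardener 2 works at 1/31 per hour, so finishing takes 3/5 ÷ 1/31 = 93/5 hours.
Total time = 8 + 93/5 = 133/5 hours.

133/5 hours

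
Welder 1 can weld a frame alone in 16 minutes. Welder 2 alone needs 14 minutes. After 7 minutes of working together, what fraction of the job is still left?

Combined rate: 1/16 + 1/14 = (7 + 8)/112 = 15/112 per minute.
In 7 minutes they complete 7·15/112 = 15/16 of the job.
So 1/16 remains.

1/16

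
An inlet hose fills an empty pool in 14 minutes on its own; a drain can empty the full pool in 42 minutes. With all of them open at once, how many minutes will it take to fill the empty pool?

21 minutes

Net rate = 1/14 − 1/42 = (3 − 1)/42 = 2/42 = 1/21 per minute.
Filling time = 1 ÷ (1/21) = 21 minutes.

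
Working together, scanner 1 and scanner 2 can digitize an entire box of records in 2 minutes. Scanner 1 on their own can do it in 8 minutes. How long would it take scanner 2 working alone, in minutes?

Combined rate is 1/2 per minute.
Known contribution: 1/8 per minute.
So scanner 2's rate is 1/2 − 1/8 = 3/8, meaning 8/3 minutes alone.

8/3 minutes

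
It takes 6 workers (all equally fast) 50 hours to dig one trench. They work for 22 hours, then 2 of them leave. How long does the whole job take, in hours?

One worker does 1/300 of the job per hour.
After 22 hours with 6 workers, 11/25 is done (14/25 left).
With 4 workers the rate is 4/300 = 1/75, so the rest takes 14/25 ÷ 1/75 = 42 hours.
Total = 22 + 42 = 64 hours.

64 hours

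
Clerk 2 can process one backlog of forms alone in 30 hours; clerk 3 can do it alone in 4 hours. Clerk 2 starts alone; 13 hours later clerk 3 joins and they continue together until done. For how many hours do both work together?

In 13 hours clerk 2 does 13/30 of the job, leaving 17/30.
Clerk 2 and clerk 3 together work at 17/60 per hour, so finishing takes 17/30 ÷ 17/60 = 2 hours.

2 hours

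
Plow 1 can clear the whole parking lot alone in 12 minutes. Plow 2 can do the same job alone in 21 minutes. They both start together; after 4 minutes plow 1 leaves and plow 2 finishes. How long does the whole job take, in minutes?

14 minutes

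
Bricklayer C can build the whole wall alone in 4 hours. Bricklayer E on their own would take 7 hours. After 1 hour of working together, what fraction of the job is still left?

17/28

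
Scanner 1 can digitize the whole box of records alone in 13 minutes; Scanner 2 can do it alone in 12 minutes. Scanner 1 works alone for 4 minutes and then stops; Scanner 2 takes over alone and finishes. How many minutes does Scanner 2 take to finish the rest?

In 4 minutes Scanner 1 does 4/13 of the job, leaving 9/13.
Scanner 2 works at 1/12 per minute, so finishing takes 9/13 ÷ 1/12 = 108/13 minutes.

108/13 minutes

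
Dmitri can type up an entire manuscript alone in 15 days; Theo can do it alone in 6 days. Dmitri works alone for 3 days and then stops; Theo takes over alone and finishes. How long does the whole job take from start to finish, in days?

In 3 days Dmitri does 3/15 = 1/5 of the job, leaving 4/5.
Theo works at 1/6 per day, so finishing takes 4/5 ÷ 1/6 = 24/5 days.
Total time = 3 + 24/5 = 39/5 days.

39/5 days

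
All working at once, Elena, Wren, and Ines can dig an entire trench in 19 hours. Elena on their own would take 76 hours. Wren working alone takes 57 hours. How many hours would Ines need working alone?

228/5 hours

Combined rate is 1/19 per hour.
Known contribution: 1/76 + 1/57 = (3 + 4)/228 = 7/228 per hour.
So Ines's rate is 1/19 − 7/228 = 5/228, meaning 228/5 hours alone.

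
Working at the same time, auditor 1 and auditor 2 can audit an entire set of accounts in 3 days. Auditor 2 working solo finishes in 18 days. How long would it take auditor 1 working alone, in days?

18/5 days

Combined rate is 1/3 per day.
Known contribution: 1/18 per day.
So auditor 1's rate is 1/3 − 1/18 = 5/18, meaning 18/5 days alone.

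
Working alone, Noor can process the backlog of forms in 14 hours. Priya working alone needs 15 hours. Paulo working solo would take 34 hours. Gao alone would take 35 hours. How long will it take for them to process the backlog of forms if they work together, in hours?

Combined rate: 1/14 + 1/15 + 1/34 + 1/35 = (255 + 238 + 105 + 102)/3570 = 700/3570 = 10/51 per hour.
Time = 1 ÷ (10/51) = 51/10 hours.

51/10 hours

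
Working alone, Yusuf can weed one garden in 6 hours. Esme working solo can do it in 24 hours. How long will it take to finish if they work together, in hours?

With two workers the combined time is the product over the sum: 6·24/(6+24) = 144/30 = 24/5 hours.

24/5 hours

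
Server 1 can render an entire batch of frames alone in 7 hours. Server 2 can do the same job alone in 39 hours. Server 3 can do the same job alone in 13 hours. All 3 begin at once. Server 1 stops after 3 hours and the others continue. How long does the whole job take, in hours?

39/7 hours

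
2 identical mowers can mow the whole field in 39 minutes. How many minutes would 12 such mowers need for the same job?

Total work is 2·39 = 78 mower-minutes.
With 12 mowers: 78/12 = 13/2 minutes.

13/2 minutes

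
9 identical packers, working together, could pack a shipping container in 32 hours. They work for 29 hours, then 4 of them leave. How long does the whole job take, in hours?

One packer does 1/288 of the job per hour.
After 29 hours with 9 packers, 29/32 is done (3/32 left).
With 5 packers the rate is 5/288, so the rest takes 3/32 ÷ 5/288 = 27/5 hours.
Total = 29 + 27/5 = 172/5 hours.

172/5 hours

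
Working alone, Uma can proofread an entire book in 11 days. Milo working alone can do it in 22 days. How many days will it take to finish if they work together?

Combined rate: 1/11 + 1/22 = (2 + 1)/22 = 3/22 per day.
Time = 1 ÷ (3/22) = 22/3 days.

22/3 days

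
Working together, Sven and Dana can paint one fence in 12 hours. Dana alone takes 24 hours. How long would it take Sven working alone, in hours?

Combined rate is 1/12 per hour.
Known contribution: 1/24 per hour.
So Sven's rate is 1/12 − 1/24 = 1/24, meaning 24 hours alone.

24 hours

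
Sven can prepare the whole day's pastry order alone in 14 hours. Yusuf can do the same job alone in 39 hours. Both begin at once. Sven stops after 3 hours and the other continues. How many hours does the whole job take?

429/14 hours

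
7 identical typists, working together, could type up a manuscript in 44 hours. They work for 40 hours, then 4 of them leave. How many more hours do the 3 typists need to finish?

28/3 hours

One typist does 1/308 of the job per hour.
After 40 hours with 7 typists, 10/11 is done (1/11 left).
With 3 typists the rate is 3/308, so the rest takes 1/11 ÷ 3/308 = 28/3 hours.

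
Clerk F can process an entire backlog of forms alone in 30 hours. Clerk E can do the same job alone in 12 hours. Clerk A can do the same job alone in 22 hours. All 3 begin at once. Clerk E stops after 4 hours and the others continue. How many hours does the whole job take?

In the first 4 hours the combined rate is 107/660, so 107/165 of the job is done, leaving 58/165.
After clerk E leaves the rate is 13/165 per hour; the remaining 58/165 takes 58/13 hours.
Total = 4 + 58/13 = 110/13 hours.

110/13 hours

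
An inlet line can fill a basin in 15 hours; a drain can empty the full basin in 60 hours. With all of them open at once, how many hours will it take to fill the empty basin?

20 hours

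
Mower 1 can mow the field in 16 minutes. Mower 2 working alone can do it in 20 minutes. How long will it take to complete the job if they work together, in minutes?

80/9 minutes

With two workers the combined time is the product over the sum: 16·20/(16+20) = 320/36 = 80/9 minutes.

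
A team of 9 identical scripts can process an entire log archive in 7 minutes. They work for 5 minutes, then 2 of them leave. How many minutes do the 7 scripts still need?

One script does 1/63 of the job per minute.
After 5 minutes with 9 scripts, 5/7 is done (2/7 left).
With 7 scripts the rate is 7/63 = 1/9, so the rest takes 2/7 ÷ 1/9 = 18/7 minutes.

18/7 minutes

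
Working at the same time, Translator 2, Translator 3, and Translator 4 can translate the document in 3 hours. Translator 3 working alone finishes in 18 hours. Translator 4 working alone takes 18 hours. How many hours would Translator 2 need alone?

Combined rate is 1/3 per hour.
Known contribution: 1/18 + 1/18 = (1 + 1)/18 = 2/18 = 1/9 per hour.
So Translator 2's rate is 1/3 − 1/9 = 2/9, meaning 9/2 hours alone.

9/2 hours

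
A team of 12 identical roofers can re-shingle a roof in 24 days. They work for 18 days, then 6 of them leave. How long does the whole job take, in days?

30 days

One roofer does 1/288 of the job per day.
After 18 days with 12 roofers, 3/4 is done (1/4 left).
With 6 roofers the rate is 6/288 = 1/48, so the rest takes 1/4 ÷ 1/48 = 12 days.
Total = 18 + 12 = 30 days.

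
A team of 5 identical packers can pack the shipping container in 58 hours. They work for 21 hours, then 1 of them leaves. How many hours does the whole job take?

One packer does 1/290 of the job per hour.
After 21 hours with 5 packers, 21/58 is done (37/58 left).
With 4 packers the rate is 4/290 = 2/145, so the rest takes 37/58 ÷ 2/145 = 185/4 hours.
Total = 21 + 185/4 = 269/4 hours.

269/4 hours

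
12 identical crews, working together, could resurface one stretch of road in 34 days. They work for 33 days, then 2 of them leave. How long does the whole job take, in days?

171/5 days

One crew does 1/408 of the job per day.
After 33 days with 12 crews, 33/34 is done (1/34 left).
With 10 crews the rate is 10/408 = 5/204, so the rest takes 1/34 ÷ 5/204 = 6/5 days.
Total = 33 + 6/5 = 171/5 days.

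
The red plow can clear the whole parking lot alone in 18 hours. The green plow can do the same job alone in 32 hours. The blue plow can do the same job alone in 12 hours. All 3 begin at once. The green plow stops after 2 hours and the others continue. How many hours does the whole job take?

In the first 2 hours the combined rate is 49/288, so 49/144 of the job is done, leaving 95/144.
After the green plow leaves the rate is 5/36 per hour; the remaining 95/144 takes 19/4 hours.
Total = 2 + 19/4 = 27/4 hours.

27/4 hours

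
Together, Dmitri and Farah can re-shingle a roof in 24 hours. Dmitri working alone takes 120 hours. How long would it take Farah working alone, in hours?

30 hours

Combined rate is 1/24 per hour.
Known contribution: 1/120 per hour.
So Farah's rate is 1/24 − 1/120 = 1/30, meaning 30 hours alone.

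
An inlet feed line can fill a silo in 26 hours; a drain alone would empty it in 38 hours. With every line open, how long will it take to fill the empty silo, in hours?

247/3 hours

Net rate = 1/26 − 1/38 = (19 − 13)/494 = 6/494 = 3/247 per hour.
Filling time = 1 ÷ (3/247) = 247/3 hours.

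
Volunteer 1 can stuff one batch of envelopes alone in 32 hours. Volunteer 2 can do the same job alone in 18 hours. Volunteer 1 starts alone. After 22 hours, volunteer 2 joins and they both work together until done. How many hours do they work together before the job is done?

18/5 hours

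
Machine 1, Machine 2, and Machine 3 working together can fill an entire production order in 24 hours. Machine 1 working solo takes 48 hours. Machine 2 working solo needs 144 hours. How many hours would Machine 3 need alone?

Combined rate is 1/24 per hour.
Known contribution: 1/48 + 1/144 = (3 + 1)/144 = 4/144 = 1/36 per hour.
So Machine 3's rate is 1/24 − 1/36 = 1/72, meaning 72 hours alone.

72 hours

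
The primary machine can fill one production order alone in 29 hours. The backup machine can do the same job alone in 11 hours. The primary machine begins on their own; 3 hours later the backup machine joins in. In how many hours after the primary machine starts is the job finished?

203/20 hours

In the first 3 hours the primary machine alone does 3/29 of the job, leaving 26/29.
Once everyone is working, combined rate: 1/29 + 1/11 = (11 + 29)/319 = 40/319 per hour.
Remaining 26/29 at 40/319 per hour takes 143/20 hours.
Total from the start = 3 + 143/20 = 203/20 hours.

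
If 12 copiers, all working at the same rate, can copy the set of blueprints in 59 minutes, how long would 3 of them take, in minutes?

236 minutes

Total work is 12·59 = 708 copier-minutes.
With 3 copiers: 708/3 = 236 minutes.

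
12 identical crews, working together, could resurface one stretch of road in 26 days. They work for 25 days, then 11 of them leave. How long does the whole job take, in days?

One crew does 1/312 of the job per day.
After 25 days with 12 crews, 25/26 is done (1/26 left).
With 1 crew the rate is 1/312, so the rest takes 1/26 ÷ 1/312 = 12 days.
Total = 25 + 12 = 37 days.

37 days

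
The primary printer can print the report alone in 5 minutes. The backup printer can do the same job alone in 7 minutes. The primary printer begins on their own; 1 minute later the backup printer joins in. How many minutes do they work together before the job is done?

7/3 minutes

In the first 1 minute the primary printer alone does 1/5 of the job, leaving 4/5.
Once everyone is working, combined rate: 1/5 + 1/7 = (7 + 5)/35 = 12/35 per minute.
Remaining 4/5 at 12/35 per minute takes 7/3 minutes.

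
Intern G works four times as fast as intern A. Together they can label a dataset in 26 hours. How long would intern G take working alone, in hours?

65/2 hours

Let intern A's rate be r; then intern G's rate is 4r, so together (4 + 1)r = 5r = 1/26.
Thus r = 1/130 per hour.
Intern A alone: 130 hours; intern G alone: 65/2 hours.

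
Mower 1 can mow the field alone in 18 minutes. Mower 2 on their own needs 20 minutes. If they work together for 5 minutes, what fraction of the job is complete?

19/36

Combined rate: 1/18 + 1/20 = (10 + 9)/180 = 19/180 per minute.
In 5 minutes they complete 5·19/180 = 19/36 of the job.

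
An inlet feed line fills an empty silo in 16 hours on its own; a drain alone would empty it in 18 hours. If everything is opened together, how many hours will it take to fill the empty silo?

Net rate = 1/16 − 1/18 = (9 − 8)/144 = 1/144 per hour.
Filling time = 1 ÷ (1/144) = 144 hours.

144 hours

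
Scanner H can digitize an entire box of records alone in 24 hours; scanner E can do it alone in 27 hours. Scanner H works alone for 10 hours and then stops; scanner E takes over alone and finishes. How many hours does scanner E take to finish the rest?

63/4 hours

In 10 hours scanner H does 10/24 = 5/12 of the job, leaving 7/12.
Scanner E works at 1/27 per hour, so finishing takes 7/12 ÷ 1/27 = 63/4 hours.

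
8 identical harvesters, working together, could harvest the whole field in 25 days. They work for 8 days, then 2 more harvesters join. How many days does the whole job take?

108/5 days

One harvester does 1/200 of the job per day.
After 8 days with 8 harvesters, 8/25 is done (17/25 left).
With 10 harvesters the rate is 10/200 = 1/20, so the rest takes 17/25 ÷ 1/20 = 68/5 days.
Total = 8 + 68/5 = 108/5 days.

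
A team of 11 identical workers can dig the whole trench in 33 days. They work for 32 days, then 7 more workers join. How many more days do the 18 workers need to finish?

One worker does 1/363 of the job per day.
After 32 days with 11 workers, 32/33 is done (1/33 left).
With 18 workers the rate is 18/363 = 6/121, so the rest takes 1/33 ÷ 6/121 = 11/18 days.

11/18 days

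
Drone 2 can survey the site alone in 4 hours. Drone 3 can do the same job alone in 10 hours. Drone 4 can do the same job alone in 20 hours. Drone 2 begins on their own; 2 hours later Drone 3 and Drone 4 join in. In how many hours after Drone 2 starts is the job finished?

13/4 hours

In the first 2 hours Drone 2 alone does 2/4 = 1/2 of the job, leaving 1/2.
Once everyone is working, combined rate: 1/4 + 1/10 + 1/20 = (5 + 2 + 1)/20 = 8/20 = 2/5 per hour.
Remaining 1/2 at 2/5 per hour takes 5/4 hours.
Total from the start = 2 + 5/4 = 13/4 hours.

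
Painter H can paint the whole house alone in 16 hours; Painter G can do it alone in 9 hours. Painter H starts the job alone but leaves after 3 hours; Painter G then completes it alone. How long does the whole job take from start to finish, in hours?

In 3 hours Painter H does 3/16 of the job, leaving 13/16.
Painter G works at 1/9 per hour, so finishing takes 13/16 ÷ 1/9 = 117/16 hours.
Total time = 3 + 117/16 = 165/16 hours.

165/16 hours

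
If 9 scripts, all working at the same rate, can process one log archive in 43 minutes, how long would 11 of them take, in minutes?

387/11 minutes

Total work is 9·43 = 387 script-minutes.
With 11 scripts: 387/11 minutes.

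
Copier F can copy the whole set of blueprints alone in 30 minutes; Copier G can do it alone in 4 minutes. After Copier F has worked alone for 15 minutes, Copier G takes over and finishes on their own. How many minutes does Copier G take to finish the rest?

In 15 minutes Copier F does 15/30 = 1/2 of the job, leaving 1/2.
Copier G works at 1/4 per minute, so finishing takes 1/2 ÷ 1/4 = 2 minutes.

2 minutes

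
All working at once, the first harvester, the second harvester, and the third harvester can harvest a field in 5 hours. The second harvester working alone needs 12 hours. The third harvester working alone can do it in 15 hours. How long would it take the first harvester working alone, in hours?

20 hours

Combined rate is 1/5 per hour.
Known contribution: 1/12 + 1/15 = (5 + 4)/60 = 9/60 = 3/20 per hour.
So the first harvester's rate is 1/5 − 3/20 = 1/20, meaning 20 hours alone.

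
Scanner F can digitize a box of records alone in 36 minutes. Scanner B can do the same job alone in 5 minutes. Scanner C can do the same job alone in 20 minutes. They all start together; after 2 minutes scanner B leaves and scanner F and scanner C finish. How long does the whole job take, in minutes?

54/7 minutes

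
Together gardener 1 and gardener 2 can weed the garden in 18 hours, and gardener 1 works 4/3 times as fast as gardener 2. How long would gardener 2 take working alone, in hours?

42 hours

Let gardener 2's rate be r; then gardener 1's rate is (4/3)r, so together (4/3 + 1)r = (7/3)r = 1/18.
Thus r = 1/42 per hour.
Gardener 2 alone: 42 hours; gardener 1 alone: 63/2 hours.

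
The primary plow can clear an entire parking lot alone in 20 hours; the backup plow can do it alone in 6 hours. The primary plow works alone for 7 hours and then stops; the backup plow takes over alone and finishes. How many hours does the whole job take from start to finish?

109/10 hours

In 7 hours the primary plow does 7/20 of the job, leaving 13/20.
The backup plow works at 1/6 per hour, so finishing takes 13/20 ÷ 1/6 = 39/10 hours.
Total time = 7 + 39/10 = 109/10 hours.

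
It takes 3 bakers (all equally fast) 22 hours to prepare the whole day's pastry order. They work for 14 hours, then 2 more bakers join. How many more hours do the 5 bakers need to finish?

One baker does 1/66 of the job per hour.
After 14 hours with 3 bakers, 7/11 is done (4/11 left).
With 5 bakers the rate is 5/66, so the rest takes 4/11 ÷ 5/66 = 24/5 hours.

24/5 hours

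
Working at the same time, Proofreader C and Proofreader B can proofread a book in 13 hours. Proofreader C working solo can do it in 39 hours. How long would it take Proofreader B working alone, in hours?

Combined rate is 1/13 per hour.
Known contribution: 1/39 per hour.
So Proofreader B's rate is 1/13 − 1/39 = 2/39, meaning 39/2 hours alone.

39/2 hours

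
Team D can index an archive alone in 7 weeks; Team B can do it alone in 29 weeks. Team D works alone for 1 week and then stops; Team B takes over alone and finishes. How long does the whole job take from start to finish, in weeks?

181/7 weeks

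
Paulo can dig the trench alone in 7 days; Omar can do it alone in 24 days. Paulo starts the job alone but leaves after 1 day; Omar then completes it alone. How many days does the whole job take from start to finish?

151/7 days

In 1 day Paulo does 1/7 of the job, leaving 6/7.
Omar works at 1/24 per day, so finishing takes 6/7 ÷ 1/24 = 144/7 days.
Total time = 1 + 144/7 = 151/7 days.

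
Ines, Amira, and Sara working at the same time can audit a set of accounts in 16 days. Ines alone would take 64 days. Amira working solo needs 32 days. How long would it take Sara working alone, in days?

Combined rate is 1/16 per day.
Known contribution: 1/64 + 1/32 = (1 + 2)/64 = 3/64 per day.
So Sara's rate is 1/16 − 3/64 = 1/64, meaning 64 days alone.

64 days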